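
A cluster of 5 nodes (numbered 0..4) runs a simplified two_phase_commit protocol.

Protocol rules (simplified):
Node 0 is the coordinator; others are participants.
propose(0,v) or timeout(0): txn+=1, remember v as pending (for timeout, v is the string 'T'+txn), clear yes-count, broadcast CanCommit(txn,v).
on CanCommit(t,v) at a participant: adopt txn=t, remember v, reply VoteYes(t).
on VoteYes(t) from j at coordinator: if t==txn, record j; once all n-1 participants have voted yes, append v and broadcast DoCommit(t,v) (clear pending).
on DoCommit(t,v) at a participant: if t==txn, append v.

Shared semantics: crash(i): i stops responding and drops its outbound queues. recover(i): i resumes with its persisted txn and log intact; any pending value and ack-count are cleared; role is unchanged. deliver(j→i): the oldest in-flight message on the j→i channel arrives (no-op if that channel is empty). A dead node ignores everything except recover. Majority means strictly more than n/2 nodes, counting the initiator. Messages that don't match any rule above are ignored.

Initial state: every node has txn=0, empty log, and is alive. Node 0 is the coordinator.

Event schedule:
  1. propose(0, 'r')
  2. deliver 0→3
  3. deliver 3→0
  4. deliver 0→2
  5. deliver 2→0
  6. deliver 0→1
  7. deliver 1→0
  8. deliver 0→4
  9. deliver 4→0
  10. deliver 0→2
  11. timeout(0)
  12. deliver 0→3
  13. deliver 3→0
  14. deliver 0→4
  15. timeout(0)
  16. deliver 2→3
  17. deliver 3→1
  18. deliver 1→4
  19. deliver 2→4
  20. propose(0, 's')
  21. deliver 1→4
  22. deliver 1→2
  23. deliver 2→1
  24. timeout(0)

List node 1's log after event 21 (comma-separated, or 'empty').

after 1 — propose(0,'r'): n0:coor/t1/[-]
after 2 — deliver 0→3: n3:part/t1/[-]
after 3 — deliver 3→0: ·
after 4 — deliver 0→2: n2:part/t1/[-]
after 5 — deliver 2→0: ·
after 6 — deliver 0→1: n1:part/t1/[-]
after 7 — deliver 1→0: ·
after 8 — deliver 0→4: n4:part/t1/[-]
after 9 — deliver 4→0: n0:coor/t1/[r]
after 10 — deliver 0→2: n2:part/t1/[r]
after 11 — timeout(0): n0:coor/t2/[r]
after 12 — deliver 0→3: n3:part/t1/[r]
after 13 — deliver 3→0: ·
after 14 — deliver 0→4: n4:part/t1/[r]
after 15 — timeout(0): n0:coor/t3/[r]
after 16 — deliver 2→3: ·
after 17 — deliver 3→1: ·
after 18 — deliver 1→4: ·
after 19 — deliver 2→4: ·
after 20 — propose(0,'s'): n0:coor/t4/[r]
after 21 — deliver 1→4: ·

empty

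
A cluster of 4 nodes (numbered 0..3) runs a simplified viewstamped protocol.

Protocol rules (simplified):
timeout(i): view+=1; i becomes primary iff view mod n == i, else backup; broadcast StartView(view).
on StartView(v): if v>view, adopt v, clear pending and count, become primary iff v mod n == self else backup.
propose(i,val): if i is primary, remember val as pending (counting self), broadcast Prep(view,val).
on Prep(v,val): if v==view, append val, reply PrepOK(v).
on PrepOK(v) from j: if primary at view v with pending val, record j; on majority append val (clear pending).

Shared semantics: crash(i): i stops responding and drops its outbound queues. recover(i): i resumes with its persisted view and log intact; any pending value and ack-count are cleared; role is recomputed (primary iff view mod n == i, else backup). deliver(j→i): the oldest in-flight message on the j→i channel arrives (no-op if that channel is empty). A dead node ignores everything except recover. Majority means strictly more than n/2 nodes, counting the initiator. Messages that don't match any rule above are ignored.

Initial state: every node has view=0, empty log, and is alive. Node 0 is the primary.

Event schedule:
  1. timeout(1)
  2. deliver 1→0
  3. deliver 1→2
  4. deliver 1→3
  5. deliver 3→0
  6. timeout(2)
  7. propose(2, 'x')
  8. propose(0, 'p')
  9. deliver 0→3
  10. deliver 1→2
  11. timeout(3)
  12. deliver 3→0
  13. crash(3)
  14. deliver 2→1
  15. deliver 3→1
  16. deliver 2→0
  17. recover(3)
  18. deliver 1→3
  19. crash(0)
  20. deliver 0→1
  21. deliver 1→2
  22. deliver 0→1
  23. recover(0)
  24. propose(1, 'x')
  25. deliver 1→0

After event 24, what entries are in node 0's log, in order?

empty

[1] timeout(1) → N1(prim v1 [-])
[2] deliver 1→0 → N0(back v1 [-])
[3] deliver 1→2 → N2(back v1 [-])
[4] deliver 1→3 → N3(back v1 [-])
[5] deliver 3→0 → ∅
[6] timeout(2) → N2(prim v2 [-])
[7] propose(2,'x') → ∅
[8] propose(0,'p') → ∅
[9] deliver 0→3 → ∅
[10] deliver 1→2 → ∅
[11] timeout(3) → N3(back v2 [-])
[12] deliver 3→0 → N0(back v2 [-])
[13] crash(3) → N3(✗back v2 [-])
[14] deliver 2→1 → N1(back v2 [-])
[15] deliver 3→1 → ∅
[16] deliver 2→0 → ∅
[17] recover(3) → N3(back v2 [-])
[18] deliver 1→3 → ∅
[19] crash(0) → N0(✗back v2 [-])
[20] deliver 0→1 → ∅
[21] deliver 1→2 → ∅
[22] deliver 0→1 → ∅
[23] recover(0) → N0(back v2 [-])
[24] propose(1,'x') → ∅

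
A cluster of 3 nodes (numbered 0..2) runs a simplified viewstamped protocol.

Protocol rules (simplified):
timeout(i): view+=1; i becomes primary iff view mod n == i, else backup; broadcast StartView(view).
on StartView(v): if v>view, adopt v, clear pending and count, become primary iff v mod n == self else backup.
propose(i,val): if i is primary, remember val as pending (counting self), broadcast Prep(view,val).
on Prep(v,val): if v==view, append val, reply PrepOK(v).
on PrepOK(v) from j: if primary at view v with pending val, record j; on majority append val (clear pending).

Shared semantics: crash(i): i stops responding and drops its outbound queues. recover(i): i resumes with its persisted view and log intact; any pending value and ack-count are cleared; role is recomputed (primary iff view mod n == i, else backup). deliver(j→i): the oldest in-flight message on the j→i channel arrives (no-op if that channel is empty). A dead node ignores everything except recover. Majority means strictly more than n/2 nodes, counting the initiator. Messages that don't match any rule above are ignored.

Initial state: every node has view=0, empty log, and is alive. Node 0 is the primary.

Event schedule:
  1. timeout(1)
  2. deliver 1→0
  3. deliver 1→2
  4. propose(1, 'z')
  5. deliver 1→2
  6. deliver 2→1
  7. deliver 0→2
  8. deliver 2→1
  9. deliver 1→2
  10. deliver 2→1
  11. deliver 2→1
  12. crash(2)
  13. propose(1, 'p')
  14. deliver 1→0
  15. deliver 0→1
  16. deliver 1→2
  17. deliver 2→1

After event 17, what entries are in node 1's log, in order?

step 1 timeout(1): 1={prim,v=1,log=-}
step 2 deliver 1→0: 0={back,v=1,log=-}
step 3 deliver 1→2: 2={back,v=1,log=-}
step 4 propose(1,'z'): —
step 5 deliver 1→2: 2={back,v=1,log=z}
step 6 deliver 2→1: 1={prim,v=1,log=z}
step 7 deliver 0→2: —
step 8 deliver 2→1: —
step 9 deliver 1→2: —
step 10 deliver 2→1: —
step 11 deliver 2→1: —
step 12 crash(2): 2={✗back,v=1,log=z}
step 13 propose(1,'p'): —
step 14 deliver 1→0: 0={back,v=1,log=z}
step 15 deliver 0→1: 1={prim,v=1,log=z,p}
step 16 deliver 1→2: —
step 17 deliver 2→1: —

z,p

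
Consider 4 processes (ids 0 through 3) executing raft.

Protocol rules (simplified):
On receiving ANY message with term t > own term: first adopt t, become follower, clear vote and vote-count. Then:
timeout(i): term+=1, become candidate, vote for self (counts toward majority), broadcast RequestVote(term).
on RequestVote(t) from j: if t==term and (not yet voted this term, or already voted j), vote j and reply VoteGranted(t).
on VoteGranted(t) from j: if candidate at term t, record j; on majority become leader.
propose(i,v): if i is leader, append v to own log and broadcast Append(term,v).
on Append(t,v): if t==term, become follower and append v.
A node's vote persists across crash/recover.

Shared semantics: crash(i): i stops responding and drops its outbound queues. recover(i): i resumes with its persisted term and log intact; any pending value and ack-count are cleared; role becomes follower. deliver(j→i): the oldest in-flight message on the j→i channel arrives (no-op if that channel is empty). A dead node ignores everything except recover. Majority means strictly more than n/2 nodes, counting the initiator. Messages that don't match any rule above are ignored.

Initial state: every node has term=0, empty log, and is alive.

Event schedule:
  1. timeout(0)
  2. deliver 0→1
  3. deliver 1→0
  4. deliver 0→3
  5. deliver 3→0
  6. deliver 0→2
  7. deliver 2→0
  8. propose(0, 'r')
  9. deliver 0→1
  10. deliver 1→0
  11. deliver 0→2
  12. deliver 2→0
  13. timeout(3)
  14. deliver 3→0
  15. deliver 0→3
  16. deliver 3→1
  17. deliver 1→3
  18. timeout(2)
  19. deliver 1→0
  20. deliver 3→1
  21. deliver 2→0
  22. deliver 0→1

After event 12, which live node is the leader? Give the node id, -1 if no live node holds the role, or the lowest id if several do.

0

step 1 timeout(0): 0={cand,t=1,log=-}
step 2 deliver 0→1: 1={foll,t=1,log=-}
step 3 deliver 1→0: —
step 4 deliver 0→3: 3={foll,t=1,log=-}
step 5 deliver 3→0: 0={lead,t=1,log=-}
step 6 deliver 0→2: 2={foll,t=1,log=-}
step 7 deliver 2→0: —
step 8 propose(0,'r'): 0={lead,t=1,log=r}
step 9 deliver 0→1: 1={foll,t=1,log=r}
step 10 deliver 1→0: —
step 11 deliver 0→2: 2={foll,t=1,log=r}
step 12 deliver 2→0: —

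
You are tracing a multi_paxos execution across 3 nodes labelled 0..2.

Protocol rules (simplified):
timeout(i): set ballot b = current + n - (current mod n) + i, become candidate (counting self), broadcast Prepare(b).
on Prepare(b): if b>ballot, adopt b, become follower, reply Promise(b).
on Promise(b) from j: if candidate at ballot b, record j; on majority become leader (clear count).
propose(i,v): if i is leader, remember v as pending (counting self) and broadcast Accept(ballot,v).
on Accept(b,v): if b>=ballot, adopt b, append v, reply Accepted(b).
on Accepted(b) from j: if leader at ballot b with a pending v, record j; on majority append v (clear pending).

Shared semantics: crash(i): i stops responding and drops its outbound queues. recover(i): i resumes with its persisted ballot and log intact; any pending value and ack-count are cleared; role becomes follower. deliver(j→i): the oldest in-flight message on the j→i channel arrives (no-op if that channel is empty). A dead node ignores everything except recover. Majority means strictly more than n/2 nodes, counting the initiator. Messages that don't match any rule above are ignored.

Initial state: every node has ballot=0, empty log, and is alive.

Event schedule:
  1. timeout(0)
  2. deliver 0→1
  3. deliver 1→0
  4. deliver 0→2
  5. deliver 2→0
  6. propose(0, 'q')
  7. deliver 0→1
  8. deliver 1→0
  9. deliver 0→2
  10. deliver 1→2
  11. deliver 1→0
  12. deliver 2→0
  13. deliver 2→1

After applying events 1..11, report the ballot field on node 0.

3

1. timeout(0):  <0:cand b3 ->
2. deliver 0→1:  <1:foll b3 ->
3. deliver 1→0:  <0:lead b3 ->
4. deliver 0→2:  <2:foll b3 ->
5. deliver 2→0:  nop
6. propose(0,'q'):  nop
7. deliver 0→1:  <1:foll b3 q>
8. deliver 1→0:  <0:lead b3 q>
9. deliver 0→2:  <2:foll b3 q>
10. deliver 1→2:  nop
11. deliver 1→0:  nop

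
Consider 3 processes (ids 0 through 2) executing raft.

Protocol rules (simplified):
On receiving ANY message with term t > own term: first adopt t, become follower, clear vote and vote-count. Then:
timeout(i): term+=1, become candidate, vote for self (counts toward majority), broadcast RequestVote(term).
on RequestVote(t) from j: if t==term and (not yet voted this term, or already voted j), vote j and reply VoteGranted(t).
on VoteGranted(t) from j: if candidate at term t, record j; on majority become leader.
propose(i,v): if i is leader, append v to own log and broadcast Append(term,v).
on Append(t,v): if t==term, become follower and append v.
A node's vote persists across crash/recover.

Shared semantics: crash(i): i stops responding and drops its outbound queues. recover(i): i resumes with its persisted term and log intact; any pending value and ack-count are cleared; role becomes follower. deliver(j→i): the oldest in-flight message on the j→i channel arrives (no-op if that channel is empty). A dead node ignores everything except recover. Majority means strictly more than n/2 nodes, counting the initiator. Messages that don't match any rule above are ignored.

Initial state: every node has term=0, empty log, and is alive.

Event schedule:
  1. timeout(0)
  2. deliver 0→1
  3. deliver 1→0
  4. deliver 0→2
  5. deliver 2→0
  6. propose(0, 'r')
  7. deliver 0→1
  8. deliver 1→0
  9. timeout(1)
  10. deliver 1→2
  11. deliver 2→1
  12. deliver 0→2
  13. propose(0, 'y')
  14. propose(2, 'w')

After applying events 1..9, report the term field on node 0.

step 1 timeout(0): 0={cand,t=1,log=-}
step 2 deliver 0→1: 1={foll,t=1,log=-}
step 3 deliver 1→0: 0={lead,t=1,log=-}
step 4 deliver 0→2: 2={foll,t=1,log=-}
step 5 deliver 2→0: —
step 6 propose(0,'r'): 0={lead,t=1,log=r}
step 7 deliver 0→1: 1={foll,t=1,log=r}
step 8 deliver 1→0: —
step 9 timeout(1): 1={cand,t=2,log=r}

1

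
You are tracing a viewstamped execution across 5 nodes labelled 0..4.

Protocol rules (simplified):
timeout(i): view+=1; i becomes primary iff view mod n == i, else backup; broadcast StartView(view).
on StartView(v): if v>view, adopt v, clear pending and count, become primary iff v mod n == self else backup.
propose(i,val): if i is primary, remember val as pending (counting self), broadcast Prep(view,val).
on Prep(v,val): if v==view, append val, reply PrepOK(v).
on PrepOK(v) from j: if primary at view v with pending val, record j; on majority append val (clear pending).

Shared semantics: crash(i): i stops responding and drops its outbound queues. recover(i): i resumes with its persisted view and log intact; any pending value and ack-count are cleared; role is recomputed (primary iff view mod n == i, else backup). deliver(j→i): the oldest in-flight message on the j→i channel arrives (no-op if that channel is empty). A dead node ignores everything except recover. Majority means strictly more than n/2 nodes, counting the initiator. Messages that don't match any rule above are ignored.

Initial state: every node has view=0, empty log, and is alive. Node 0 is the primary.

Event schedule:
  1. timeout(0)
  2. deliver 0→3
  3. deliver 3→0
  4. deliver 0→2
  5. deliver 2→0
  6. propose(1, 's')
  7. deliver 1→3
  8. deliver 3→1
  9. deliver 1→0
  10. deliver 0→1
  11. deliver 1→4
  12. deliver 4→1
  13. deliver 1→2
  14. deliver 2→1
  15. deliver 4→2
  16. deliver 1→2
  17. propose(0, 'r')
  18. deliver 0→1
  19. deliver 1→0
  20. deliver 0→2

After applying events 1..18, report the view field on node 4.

1. timeout(0):  <0:back v1 ->
2. deliver 0→3:  <3:back v1 ->
3. deliver 3→0:  nop
4. deliver 0→2:  <2:back v1 ->
5. deliver 2→0:  nop
6. propose(1,'s'):  nop
7. deliver 1→3:  nop
8. deliver 3→1:  nop
9. deliver 1→0:  nop
10. deliver 0→1:  <1:prim v1 ->
11. deliver 1→4:  nop
12. deliver 4→1:  nop
13. deliver 1→2:  nop
14. deliver 2→1:  nop
15. deliver 4→2:  nop
16. deliver 1→2:  nop
17. propose(0,'r'):  nop
18. deliver 0→1:  nop

0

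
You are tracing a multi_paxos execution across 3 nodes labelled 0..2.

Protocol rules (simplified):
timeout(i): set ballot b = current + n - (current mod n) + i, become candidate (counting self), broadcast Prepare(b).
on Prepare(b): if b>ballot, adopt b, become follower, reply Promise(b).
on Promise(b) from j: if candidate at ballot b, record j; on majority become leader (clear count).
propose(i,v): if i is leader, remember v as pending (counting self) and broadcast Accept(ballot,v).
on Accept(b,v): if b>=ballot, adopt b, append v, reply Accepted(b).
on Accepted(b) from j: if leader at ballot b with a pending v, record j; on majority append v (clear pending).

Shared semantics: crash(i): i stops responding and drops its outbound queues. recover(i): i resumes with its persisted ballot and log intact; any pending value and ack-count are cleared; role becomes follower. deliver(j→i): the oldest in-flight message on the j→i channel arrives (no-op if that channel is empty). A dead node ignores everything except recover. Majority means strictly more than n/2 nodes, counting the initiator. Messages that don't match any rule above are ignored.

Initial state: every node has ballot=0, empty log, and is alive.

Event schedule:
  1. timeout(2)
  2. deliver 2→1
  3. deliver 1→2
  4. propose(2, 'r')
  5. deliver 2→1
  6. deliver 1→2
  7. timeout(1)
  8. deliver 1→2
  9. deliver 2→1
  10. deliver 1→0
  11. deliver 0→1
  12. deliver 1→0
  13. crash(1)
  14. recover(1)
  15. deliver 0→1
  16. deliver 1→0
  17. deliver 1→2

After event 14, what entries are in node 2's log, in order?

[1] timeout(2) → N2(cand b5 [-])
[2] deliver 2→1 → N1(foll b5 [-])
[3] deliver 1→2 → N2(lead b5 [-])
[4] propose(2,'r') → ∅
[5] deliver 2→1 → N1(foll b5 [r])
[6] deliver 1→2 → N2(lead b5 [r])
[7] timeout(1) → N1(cand b7 [r])
[8] deliver 1→2 → N2(foll b7 [r])
[9] deliver 2→1 → N1(lead b7 [r])
[10] deliver 1→0 → N0(foll b7 [-])
[11] deliver 0→1 → ∅
[12] deliver 1→0 → ∅
[13] crash(1) → N1(✗lead b7 [r])
[14] recover(1) → N1(foll b7 [r])

r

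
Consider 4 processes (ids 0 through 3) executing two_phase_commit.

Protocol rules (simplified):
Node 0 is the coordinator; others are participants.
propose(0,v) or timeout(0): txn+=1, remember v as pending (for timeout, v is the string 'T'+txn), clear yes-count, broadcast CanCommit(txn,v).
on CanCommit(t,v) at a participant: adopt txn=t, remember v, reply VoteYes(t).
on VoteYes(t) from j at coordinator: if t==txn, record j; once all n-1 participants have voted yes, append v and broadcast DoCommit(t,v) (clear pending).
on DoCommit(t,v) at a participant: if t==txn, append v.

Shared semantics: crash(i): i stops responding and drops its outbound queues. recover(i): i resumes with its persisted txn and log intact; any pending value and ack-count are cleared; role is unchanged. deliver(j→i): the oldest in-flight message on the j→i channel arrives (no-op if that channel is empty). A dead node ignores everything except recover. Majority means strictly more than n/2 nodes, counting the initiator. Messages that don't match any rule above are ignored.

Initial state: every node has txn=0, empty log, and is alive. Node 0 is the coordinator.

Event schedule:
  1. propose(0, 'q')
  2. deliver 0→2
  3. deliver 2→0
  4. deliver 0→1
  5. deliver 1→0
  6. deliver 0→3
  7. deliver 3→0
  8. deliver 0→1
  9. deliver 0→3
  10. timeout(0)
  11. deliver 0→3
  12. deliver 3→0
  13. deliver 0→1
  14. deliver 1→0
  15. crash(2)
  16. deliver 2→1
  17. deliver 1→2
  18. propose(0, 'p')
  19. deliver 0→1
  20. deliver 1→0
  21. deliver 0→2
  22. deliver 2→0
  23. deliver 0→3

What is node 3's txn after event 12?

1. propose(0,'q'):  <0:coor t1 ->
2. deliver 0→2:  <2:part t1 ->
3. deliver 2→0:  nop
4. deliver 0→1:  <1:part t1 ->
5. deliver 1→0:  nop
6. deliver 0→3:  <3:part t1 ->
7. deliver 3→0:  <0:coor t1 q>
8. deliver 0→1:  <1:part t1 q>
9. deliver 0→3:  <3:part t1 q>
10. timeout(0):  <0:coor t2 q>
11. deliver 0→3:  <3:part t2 q>
12. deliver 3→0:  nop

2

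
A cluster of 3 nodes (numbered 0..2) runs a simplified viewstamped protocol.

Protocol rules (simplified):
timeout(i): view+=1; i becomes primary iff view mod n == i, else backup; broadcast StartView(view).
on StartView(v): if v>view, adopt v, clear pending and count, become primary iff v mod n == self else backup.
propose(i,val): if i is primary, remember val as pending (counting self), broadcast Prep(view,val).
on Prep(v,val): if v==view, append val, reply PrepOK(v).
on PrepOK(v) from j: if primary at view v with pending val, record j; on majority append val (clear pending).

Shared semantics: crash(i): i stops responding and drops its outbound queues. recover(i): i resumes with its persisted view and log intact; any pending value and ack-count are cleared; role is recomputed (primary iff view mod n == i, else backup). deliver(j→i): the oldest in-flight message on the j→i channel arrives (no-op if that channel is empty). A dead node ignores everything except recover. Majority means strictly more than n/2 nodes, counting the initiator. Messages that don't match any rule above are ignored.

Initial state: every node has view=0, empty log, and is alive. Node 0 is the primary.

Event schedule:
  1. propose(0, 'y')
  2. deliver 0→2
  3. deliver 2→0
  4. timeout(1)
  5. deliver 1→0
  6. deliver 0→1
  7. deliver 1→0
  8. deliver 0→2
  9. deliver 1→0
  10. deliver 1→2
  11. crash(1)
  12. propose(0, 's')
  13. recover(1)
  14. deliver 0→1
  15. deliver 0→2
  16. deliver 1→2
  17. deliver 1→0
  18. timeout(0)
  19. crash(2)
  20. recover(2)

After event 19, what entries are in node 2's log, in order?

y

after 1 — propose(0,'y'): ·
after 2 — deliver 0→2: n2:back/v0/[y]
after 3 — deliver 2→0: n0:prim/v0/[y]
after 4 — timeout(1): n1:prim/v1/[-]
after 5 — deliver 1→0: n0:back/v1/[y]
after 6 — deliver 0→1: ·
after 7 — deliver 1→0: ·
after 8 — deliver 0→2: ·
after 9 — deliver 1→0: ·
after 10 — deliver 1→2: n2:back/v1/[y]
after 11 — crash(1): n1:✗prim/v1/[-]
after 12 — propose(0,'s'): ·
after 13 — recover(1): n1:prim/v1/[-]
after 14 — deliver 0→1: ·
after 15 — deliver 0→2: ·
after 16 — deliver 1→2: ·
after 17 — deliver 1→0: ·
after 18 — timeout(0): n0:back/v2/[y]
after 19 — crash(2): n2:✗back/v1/[y]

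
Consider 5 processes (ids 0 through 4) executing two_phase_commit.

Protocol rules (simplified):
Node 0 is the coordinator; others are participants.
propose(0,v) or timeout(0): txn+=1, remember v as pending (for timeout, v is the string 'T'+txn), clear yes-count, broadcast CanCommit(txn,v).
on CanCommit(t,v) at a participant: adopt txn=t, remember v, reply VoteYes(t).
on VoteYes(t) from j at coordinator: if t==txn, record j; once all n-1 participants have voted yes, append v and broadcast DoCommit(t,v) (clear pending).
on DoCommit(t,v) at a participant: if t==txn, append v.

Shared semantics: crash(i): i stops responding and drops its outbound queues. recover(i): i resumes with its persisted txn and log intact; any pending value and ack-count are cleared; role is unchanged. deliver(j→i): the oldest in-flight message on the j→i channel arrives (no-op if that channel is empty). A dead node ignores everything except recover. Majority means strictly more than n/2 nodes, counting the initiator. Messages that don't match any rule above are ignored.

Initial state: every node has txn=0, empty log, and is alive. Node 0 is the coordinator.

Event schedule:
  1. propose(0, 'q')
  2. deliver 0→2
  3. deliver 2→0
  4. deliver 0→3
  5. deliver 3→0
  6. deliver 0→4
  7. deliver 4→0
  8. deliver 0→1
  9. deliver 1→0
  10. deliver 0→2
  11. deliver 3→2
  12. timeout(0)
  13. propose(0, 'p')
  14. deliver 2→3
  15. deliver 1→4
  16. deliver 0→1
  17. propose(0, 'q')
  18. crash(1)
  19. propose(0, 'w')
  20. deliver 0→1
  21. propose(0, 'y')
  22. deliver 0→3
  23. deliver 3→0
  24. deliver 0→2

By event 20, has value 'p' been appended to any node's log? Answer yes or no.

no

e1 propose(0,'q'): 0[coor,t=1,-]
e2 deliver 0→2: 2[part,t=1,-]
e3 deliver 2→0: ·
e4 deliver 0→3: 3[part,t=1,-]
e5 deliver 3→0: ·
e6 deliver 0→4: 4[part,t=1,-]
e7 deliver 4→0: ·
e8 deliver 0→1: 1[part,t=1,-]
e9 deliver 1→0: 0[coor,t=1,q]
e10 deliver 0→2: 2[part,t=1,q]
e11 deliver 3→2: ·
e12 timeout(0): 0[coor,t=2,q]
e13 propose(0,'p'): 0[coor,t=3,q]
e14 deliver 2→3: ·
e15 deliver 1→4: ·
e16 deliver 0→1: 1[part,t=1,q]
e17 propose(0,'q'): 0[coor,t=4,q]
e18 crash(1): 1[✗part,t=1,q]
e19 propose(0,'w'): 0[coor,t=5,q]
e20 deliver 0→1: ·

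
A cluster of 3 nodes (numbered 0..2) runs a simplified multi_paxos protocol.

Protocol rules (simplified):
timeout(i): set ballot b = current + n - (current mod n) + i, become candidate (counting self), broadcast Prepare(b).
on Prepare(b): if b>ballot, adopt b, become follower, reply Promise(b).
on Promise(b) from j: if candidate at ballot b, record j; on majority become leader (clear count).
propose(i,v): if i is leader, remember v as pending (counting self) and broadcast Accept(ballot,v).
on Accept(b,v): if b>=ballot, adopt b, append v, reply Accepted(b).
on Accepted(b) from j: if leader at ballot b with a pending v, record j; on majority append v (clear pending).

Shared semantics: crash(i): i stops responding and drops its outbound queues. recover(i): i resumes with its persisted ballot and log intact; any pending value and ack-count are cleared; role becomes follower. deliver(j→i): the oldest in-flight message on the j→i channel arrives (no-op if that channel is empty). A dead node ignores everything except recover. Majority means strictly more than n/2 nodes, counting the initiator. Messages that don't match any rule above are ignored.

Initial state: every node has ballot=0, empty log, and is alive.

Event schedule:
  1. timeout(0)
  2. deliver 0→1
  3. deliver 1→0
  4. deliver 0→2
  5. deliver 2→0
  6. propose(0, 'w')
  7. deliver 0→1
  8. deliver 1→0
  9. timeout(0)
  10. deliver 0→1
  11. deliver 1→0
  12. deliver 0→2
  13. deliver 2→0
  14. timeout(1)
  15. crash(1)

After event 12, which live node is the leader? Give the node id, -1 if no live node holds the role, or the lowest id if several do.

after 1 — timeout(0): n0:cand/b3/[-]
after 2 — deliver 0→1: n1:foll/b3/[-]
after 3 — deliver 1→0: n0:lead/b3/[-]
after 4 — deliver 0→2: n2:foll/b3/[-]
after 5 — deliver 2→0: ·
after 6 — propose(0,'w'): ·
after 7 — deliver 0→1: n1:foll/b3/[w]
after 8 — deliver 1→0: n0:lead/b3/[w]
after 9 — timeout(0): n0:cand/b6/[w]
after 10 — deliver 0→1: n1:foll/b6/[w]
after 11 — deliver 1→0: n0:lead/b6/[w]
after 12 — deliver 0→2: n2:foll/b3/[w]

0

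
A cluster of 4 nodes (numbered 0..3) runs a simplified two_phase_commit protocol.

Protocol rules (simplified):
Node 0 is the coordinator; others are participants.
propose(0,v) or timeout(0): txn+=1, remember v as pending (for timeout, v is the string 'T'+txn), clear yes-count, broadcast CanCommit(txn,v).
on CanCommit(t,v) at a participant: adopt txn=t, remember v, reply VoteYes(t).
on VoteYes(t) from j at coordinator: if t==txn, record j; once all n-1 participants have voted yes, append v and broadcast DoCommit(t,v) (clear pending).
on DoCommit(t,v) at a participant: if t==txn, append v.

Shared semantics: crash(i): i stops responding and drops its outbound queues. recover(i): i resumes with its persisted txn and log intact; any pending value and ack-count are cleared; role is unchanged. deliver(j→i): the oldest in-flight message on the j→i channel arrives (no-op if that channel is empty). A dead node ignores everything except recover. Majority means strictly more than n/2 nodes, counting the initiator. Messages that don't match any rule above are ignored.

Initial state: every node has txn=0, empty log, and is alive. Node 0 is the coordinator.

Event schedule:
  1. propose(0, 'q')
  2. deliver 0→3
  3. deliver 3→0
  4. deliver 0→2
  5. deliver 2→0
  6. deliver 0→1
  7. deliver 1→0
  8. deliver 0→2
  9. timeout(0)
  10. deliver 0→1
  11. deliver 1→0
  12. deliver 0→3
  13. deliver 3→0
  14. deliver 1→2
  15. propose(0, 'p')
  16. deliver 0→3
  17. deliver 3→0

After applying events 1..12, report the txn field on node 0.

1. propose(0,'q'):  <0:coor t1 ->
2. deliver 0→3:  <3:part t1 ->
3. deliver 3→0:  nop
4. deliver 0→2:  <2:part t1 ->
5. deliver 2→0:  nop
6. deliver 0→1:  <1:part t1 ->
7. deliver 1→0:  <0:coor t1 q>
8. deliver 0→2:  <2:part t1 q>
9. timeout(0):  <0:coor t2 q>
10. deliver 0→1:  <1:part t1 q>
11. deliver 1→0:  nop
12. deliver 0→3:  <3:part t1 q>

2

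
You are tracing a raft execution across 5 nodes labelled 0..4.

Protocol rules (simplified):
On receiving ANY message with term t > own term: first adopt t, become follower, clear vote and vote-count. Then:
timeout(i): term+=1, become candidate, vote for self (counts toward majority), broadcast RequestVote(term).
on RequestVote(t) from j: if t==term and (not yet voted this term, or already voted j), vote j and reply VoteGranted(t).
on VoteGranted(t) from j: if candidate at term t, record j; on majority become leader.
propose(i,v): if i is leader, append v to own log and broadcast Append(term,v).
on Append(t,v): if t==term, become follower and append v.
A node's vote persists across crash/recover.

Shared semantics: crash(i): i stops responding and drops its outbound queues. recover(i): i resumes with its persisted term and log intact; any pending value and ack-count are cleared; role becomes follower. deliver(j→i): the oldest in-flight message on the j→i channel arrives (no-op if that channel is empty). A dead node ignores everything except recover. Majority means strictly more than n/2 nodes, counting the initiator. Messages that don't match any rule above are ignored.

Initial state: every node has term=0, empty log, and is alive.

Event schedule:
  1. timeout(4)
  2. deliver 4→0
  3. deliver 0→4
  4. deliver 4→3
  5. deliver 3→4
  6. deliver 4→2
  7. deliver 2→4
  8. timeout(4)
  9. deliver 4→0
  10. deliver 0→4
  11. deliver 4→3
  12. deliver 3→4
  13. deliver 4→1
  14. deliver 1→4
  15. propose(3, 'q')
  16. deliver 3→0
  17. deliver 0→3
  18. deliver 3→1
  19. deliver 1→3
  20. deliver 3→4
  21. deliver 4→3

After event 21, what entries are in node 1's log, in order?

empty

step 1 timeout(4): 4={cand,t=1,log=-}
step 2 deliver 4→0: 0={foll,t=1,log=-}
step 3 deliver 0→4: —
step 4 deliver 4→3: 3={foll,t=1,log=-}
step 5 deliver 3→4: 4={lead,t=1,log=-}
step 6 deliver 4→2: 2={foll,t=1,log=-}
step 7 deliver 2→4: —
step 8 timeout(4): 4={cand,t=2,log=-}
step 9 deliver 4→0: 0={foll,t=2,log=-}
step 10 deliver 0→4: —
step 11 deliver 4→3: 3={foll,t=2,log=-}
step 12 deliver 3→4: 4={lead,t=2,log=-}
step 13 deliver 4→1: 1={foll,t=1,log=-}
step 14 deliver 1→4: —
step 15 propose(3,'q'): —
step 16 deliver 3→0: —
step 17 deliver 0→3: —
step 18 deliver 3→1: —
step 19 deliver 1→3: —
step 20 deliver 3→4: —
step 21 deliver 4→3: —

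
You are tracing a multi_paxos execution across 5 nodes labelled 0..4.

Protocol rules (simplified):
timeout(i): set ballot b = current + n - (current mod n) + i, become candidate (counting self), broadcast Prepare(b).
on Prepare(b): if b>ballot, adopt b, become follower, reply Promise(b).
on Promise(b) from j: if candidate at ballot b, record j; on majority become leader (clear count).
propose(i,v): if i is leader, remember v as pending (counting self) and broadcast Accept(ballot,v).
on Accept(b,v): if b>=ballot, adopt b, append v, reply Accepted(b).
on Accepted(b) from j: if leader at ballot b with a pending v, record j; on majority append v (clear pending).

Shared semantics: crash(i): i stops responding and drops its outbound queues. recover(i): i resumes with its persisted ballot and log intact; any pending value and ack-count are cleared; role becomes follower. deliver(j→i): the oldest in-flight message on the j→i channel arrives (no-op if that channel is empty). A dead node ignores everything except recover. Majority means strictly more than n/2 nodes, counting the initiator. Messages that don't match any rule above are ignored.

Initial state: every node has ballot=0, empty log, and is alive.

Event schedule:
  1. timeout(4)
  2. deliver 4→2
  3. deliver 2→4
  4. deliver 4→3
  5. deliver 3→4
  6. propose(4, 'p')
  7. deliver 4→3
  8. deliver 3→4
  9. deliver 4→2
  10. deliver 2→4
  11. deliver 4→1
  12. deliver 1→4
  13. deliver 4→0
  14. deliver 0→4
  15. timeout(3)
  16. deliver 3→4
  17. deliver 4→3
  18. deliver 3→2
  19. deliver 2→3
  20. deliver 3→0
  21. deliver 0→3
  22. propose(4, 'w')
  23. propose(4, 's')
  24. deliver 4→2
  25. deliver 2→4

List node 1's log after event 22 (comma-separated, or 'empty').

empty

e1 timeout(4): 4[cand,b=9,-]
e2 deliver 4→2: 2[foll,b=9,-]
e3 deliver 2→4: ·
e4 deliver 4→3: 3[foll,b=9,-]
e5 deliver 3→4: 4[lead,b=9,-]
e6 propose(4,'p'): ·
e7 deliver 4→3: 3[foll,b=9,p]
e8 deliver 3→4: ·
e9 deliver 4→2: 2[foll,b=9,p]
e10 deliver 2→4: 4[lead,b=9,p]
e11 deliver 4→1: 1[foll,b=9,-]
e12 deliver 1→4: ·
e13 deliver 4→0: 0[foll,b=9,-]
e14 deliver 0→4: ·
e15 timeout(3): 3[cand,b=13,p]
e16 deliver 3→4: 4[foll,b=13,p]
e17 deliver 4→3: ·
e18 deliver 3→2: 2[foll,b=13,p]
e19 deliver 2→3: 3[lead,b=13,p]
e20 deliver 3→0: 0[foll,b=13,-]
e21 deliver 0→3: ·
e22 propose(4,'w'): ·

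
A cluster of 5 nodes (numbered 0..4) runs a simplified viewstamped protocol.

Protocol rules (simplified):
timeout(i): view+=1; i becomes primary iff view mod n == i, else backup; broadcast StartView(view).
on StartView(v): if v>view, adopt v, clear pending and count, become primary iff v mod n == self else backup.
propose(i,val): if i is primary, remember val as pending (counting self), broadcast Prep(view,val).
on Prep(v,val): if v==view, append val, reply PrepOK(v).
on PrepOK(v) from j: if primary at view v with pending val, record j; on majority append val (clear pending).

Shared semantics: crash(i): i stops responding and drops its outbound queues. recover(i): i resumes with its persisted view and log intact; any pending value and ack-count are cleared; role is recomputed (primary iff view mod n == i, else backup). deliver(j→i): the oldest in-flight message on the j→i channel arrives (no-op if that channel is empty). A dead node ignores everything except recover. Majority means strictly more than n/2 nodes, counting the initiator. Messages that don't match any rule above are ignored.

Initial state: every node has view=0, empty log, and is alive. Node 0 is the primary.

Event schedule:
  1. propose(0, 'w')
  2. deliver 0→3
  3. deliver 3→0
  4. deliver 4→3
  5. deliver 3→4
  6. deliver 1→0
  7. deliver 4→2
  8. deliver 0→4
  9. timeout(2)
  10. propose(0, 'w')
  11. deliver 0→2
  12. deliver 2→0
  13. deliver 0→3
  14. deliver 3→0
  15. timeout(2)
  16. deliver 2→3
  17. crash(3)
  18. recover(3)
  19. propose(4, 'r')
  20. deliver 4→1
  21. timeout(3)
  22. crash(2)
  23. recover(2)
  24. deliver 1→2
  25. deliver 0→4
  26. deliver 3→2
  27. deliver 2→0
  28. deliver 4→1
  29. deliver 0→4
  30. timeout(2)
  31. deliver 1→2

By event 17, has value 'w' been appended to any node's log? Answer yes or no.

yes

[1] propose(0,'w') → ∅
[2] deliver 0→3 → N3(back v0 [w])
[3] deliver 3→0 → ∅
[4] deliver 4→3 → ∅
[5] deliver 3→4 → ∅
[6] deliver 1→0 → ∅
[7] deliver 4→2 → ∅
[8] deliver 0→4 → N4(back v0 [w])
[9] timeout(2) → N2(back v1 [-])
[10] propose(0,'w') → ∅
[11] deliver 0→2 → ∅
[12] deliver 2→0 → N0(back v1 [-])
[13] deliver 0→3 → N3(back v0 [w,w])
[14] deliver 3→0 → ∅
[15] timeout(2) → N2(prim v2 [-])
[16] deliver 2→3 → N3(back v1 [w,w])
[17] crash(3) → N3(✗back v1 [w,w])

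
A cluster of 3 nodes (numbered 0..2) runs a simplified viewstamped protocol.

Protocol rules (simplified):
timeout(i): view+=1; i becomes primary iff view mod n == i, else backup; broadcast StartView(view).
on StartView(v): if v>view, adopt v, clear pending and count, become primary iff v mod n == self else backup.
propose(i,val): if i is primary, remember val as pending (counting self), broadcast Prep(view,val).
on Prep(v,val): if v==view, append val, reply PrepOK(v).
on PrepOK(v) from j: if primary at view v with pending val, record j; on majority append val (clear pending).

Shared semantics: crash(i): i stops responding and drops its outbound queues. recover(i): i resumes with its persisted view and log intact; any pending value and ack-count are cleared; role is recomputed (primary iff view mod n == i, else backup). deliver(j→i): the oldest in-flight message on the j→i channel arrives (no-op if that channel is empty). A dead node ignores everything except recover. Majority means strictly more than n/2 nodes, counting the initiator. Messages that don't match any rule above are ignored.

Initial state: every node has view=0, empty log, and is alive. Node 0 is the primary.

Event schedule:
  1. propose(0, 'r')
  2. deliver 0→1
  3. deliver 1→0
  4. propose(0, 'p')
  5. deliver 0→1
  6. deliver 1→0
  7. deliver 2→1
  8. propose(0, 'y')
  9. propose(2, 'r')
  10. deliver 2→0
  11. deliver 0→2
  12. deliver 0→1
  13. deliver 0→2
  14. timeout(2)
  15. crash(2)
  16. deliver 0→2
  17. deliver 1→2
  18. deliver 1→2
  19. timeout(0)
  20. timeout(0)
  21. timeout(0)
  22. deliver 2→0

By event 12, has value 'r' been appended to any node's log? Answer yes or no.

yes

e1 propose(0,'r'): ·
e2 deliver 0→1: 1[back,v=0,r]
e3 deliver 1→0: 0[prim,v=0,r]
e4 propose(0,'p'): ·
e5 deliver 0→1: 1[back,v=0,r,p]
e6 deliver 1→0: 0[prim,v=0,r,p]
e7 deliver 2→1: ·
e8 propose(0,'y'): ·
e9 propose(2,'r'): ·
e10 deliver 2→0: ·
e11 deliver 0→2: 2[back,v=0,r]
e12 deliver 0→1: 1[back,v=0,r,p,y]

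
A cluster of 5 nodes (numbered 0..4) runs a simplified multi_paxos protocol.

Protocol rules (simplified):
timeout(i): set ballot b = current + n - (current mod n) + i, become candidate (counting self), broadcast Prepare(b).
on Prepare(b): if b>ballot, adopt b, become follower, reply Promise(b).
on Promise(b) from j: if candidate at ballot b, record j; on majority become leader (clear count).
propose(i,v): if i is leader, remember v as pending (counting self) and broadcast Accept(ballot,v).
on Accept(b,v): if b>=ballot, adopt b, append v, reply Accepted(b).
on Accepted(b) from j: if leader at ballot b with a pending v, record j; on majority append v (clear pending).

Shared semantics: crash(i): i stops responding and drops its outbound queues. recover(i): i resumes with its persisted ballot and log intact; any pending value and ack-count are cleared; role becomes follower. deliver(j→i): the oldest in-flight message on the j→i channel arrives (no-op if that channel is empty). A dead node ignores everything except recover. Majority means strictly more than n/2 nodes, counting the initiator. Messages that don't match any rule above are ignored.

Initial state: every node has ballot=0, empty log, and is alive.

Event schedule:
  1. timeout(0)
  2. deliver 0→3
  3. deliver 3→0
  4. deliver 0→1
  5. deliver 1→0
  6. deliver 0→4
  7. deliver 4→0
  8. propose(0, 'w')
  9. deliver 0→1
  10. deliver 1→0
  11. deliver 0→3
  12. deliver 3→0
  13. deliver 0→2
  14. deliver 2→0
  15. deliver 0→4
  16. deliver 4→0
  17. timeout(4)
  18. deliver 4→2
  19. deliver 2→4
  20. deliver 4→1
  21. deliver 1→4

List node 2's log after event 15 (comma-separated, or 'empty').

empty

step 1 timeout(0): 0={cand,b=5,log=-}
step 2 deliver 0→3: 3={foll,b=5,log=-}
step 3 deliver 3→0: —
step 4 deliver 0→1: 1={foll,b=5,log=-}
step 5 deliver 1→0: 0={lead,b=5,log=-}
step 6 deliver 0→4: 4={foll,b=5,log=-}
step 7 deliver 4→0: —
step 8 propose(0,'w'): —
step 9 deliver 0→1: 1={foll,b=5,log=w}
step 10 deliver 1→0: —
step 11 deliver 0→3: 3={foll,b=5,log=w}
step 12 deliver 3→0: 0={lead,b=5,log=w}
step 13 deliver 0→2: 2={foll,b=5,log=-}
step 14 deliver 2→0: —
step 15 deliver 0→4: 4={foll,b=5,log=w}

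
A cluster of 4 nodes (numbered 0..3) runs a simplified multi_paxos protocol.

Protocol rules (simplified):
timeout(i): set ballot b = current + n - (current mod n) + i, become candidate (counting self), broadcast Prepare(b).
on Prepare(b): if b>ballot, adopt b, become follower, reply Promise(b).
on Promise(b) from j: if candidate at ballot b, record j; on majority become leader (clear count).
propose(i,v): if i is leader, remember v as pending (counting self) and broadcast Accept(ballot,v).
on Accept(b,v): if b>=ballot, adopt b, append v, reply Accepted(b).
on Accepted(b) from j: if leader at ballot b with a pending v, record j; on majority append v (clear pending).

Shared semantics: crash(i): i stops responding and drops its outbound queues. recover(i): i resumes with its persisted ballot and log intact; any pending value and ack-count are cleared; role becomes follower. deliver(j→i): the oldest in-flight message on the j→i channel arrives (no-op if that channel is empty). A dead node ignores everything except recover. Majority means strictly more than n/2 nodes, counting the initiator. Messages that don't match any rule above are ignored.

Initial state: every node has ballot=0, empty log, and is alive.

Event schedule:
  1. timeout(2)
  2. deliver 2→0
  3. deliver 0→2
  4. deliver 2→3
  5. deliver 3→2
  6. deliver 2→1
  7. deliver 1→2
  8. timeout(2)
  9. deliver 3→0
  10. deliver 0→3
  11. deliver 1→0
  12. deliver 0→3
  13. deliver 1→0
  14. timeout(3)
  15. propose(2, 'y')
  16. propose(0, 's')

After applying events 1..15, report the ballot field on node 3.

[1] timeout(2) → N2(cand b6 [-])
[2] deliver 2→0 → N0(foll b6 [-])
[3] deliver 0→2 → ∅
[4] deliver 2→3 → N3(foll b6 [-])
[5] deliver 3→2 → N2(lead b6 [-])
[6] deliver 2→1 → N1(foll b6 [-])
[7] deliver 1→2 → ∅
[8] timeout(2) → N2(cand b10 [-])
[9] deliver 3→0 → ∅
[10] deliver 0→3 → ∅
[11] deliver 1→0 → ∅
[12] deliver 0→3 → ∅
[13] deliver 1→0 → ∅
[14] timeout(3) → N3(cand b11 [-])
[15] propose(2,'y') → ∅

11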